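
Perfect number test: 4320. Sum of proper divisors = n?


Proper divisors of 4320: 1, 2, 3, 4, 5, 6, 8, 9, 10, 12, 15, 16, 18, 20, 24, 27, 30, 32, 36, 40, 45, 48, 54, 60, 72, 80, 90, 96, 108, 120, 135, 144, 160, 180, 216, 240, 270, 288, 360, 432, 480, 540, 720, 864, 1080, 1440, 2160
Sum = 1 + 2 + 3 + 4 + 5 + 6 + 8 + 9 + 10 + 12 + 15 + 16 + 18 + 20 + 24 + 27 + 30 + 32 + 36 + 40 + 45 + 48 + 54 + 60 + 72 + 80 + 90 + 96 + 108 + 120 + 135 + 144 + 160 + 180 + 216 + 240 + 270 + 288 + 360 + 432 + 480 + 540 + 720 + 864 + 1080 + 1440 + 2160 = 10800

No, 4320 is not perfect (10800 ≠ 4320)


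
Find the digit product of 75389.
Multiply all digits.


7 × 5 × 3 × 8 × 9 = 7560


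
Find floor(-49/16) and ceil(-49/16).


-49/16 = -3.0625
floor = -4
ceil = -3

floor = -4, ceil = -3


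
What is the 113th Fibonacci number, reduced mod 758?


F(k) mod 758 for k=1..113:
1, 1, 2, 3, 5, 8, 13, 21, 34, 55, 89, 144, 233, 377, 610, 229, 81, 310, 391, 701, 334, 277, 611, 130, 741, 113, 96, 209, 305, 514, 61, 575, 636, 453, 331, 26, 357, 383, 740, 365, 347, 712, 301, 255, 556, 53, 609, 662, 513, 417, 172, 589, 3, 592, 595, 429, 266, 695, 203, 140, 343, 483, 68, 551, 619, 412, 273, 685, 200, 127, 327, 454, 23, 477, 500, 219, 719, 180, 141, 321, 462, 25, 487, 512, 241, 753, 236, 231, 467, 698, 407, 347, 754, 343, 339, 682, 263, 187, 450, 637, 329, 208, 537, 745, 524, 511, 277, 30, 307, 337, 644, 223, 109
F(113) mod 758 = 109


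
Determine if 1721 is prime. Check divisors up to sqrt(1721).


Check divisors up to sqrt(1721) = 41.4849
No divisors found.
1721 is prime.

Yes, 1721 is prime


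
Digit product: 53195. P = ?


5 × 3 × 1 × 9 × 5 = 675


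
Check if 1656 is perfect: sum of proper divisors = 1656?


Proper divisors of 1656: 1, 2, 3, 4, 6, 8, 9, 12, 18, 23, 24, 36, 46, 69, 72, 92, 138, 184, 207, 276, 414, 552, 828
Sum = 1 + 2 + 3 + 4 + 6 + 8 + 9 + 12 + 18 + 23 + 24 + 36 + 46 + 69 + 72 + 92 + 138 + 184 + 207 + 276 + 414 + 552 + 828 = 3024

No, 1656 is not perfect (3024 ≠ 1656)


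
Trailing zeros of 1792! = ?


floor(1792/5) = 358
floor(1792/25) = 71
floor(1792/125) = 14
floor(1792/625) = 2
Total = 445

445 trailing zeros


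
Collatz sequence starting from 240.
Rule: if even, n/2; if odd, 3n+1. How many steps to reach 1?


240 → 120 → 60 → 30 → 15 → 46 → 23 → 70 → 35 → 106 → 53 → 160 → 80 → 40 → 20 → 10 → 5 → 16 → 8 → 4 → 2 → 1
Total steps = 21

21 steps


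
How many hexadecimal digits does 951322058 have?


951322058 in base 16 = 38B405CA
Number of digits = 8

8 digits (base 16)


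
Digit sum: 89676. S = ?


8 + 9 + 6 + 7 + 6 = 36


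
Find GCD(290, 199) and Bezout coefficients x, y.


Tabular extended Euclidean (each row: r = 290*s + 199*t):
r=290, s=1, t=0
r=199, s=0, t=1
q=1: r=91, s=1, t=-1   [290*(1) + 199*(-1) = 91]
q=2: r=17, s=-2, t=3   [290*(-2) + 199*(3) = 17]
q=5: r=6, s=11, t=-16   [290*(11) + 199*(-16) = 6]
q=2: r=5, s=-24, t=35   [290*(-24) + 199*(35) = 5]
q=1: r=1, s=35, t=-51   [290*(35) + 199*(-51) = 1]
q=5: r=0, s=-199, t=290   [290*(-199) + 199*(290) = 0]
GCD = 1; from the row with r=1: x=35, y=-51
Check: 290*(35) + 199*(-51) = 10150 - 10149 = 1

GCD = 1, x = 35, y = -51


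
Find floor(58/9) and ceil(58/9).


58/9 = 6.4444
floor = 6
ceil = 7

floor = 6, ceil = 7


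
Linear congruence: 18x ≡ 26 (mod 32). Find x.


GCD(18, 32) = 2 divides 26
Divide: 9x ≡ 13 (mod 16)
x ≡ 5 (mod 16)


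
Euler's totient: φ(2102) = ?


2102 = 2 × 1051
Prime factors: 2, 1051
φ(2102) = 2102 × (1-1/2) × (1-1/1051)
= 2102 × 1/2 × 1050/1051 = 1050

φ(2102) = 1050


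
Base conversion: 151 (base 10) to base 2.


151 (base 10) = 151 (decimal)
151 (decimal) = 10010111 (base 2)


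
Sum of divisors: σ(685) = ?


Divisors of 685: 1, 5, 137, 685
Sum = 1 + 5 + 137 + 685 = 828

σ(685) = 828


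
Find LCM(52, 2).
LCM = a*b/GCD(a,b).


GCD(52, 2) = 2
LCM = 52*2/2 = 104/2 = 52

LCM = 52


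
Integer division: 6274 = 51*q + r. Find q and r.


6274 = 51 * 123 + 1
Check: 6273 + 1 = 6274

q = 123, r = 1


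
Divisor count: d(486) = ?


486 = 2^1 × 3^5
d(486) = (1+1) × (5+1) = 12

12 divisors


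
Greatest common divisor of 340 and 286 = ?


340 = 1 * 286 + 54
286 = 5 * 54 + 16
54 = 3 * 16 + 6
16 = 2 * 6 + 4
6 = 1 * 4 + 2
4 = 2 * 2 + 0
GCD = 2


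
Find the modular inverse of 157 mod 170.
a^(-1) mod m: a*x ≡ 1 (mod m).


Use the extended Euclidean algorithm on (170, 157); each row r = 170*s + 157*t:
r=170, s=1, t=0
r=157, s=0, t=1
q=1: r=13, s=1, t=-1   [170*(1) + 157*(-1) = 13]
q=12: r=1, s=-12, t=13   [170*(-12) + 157*(13) = 1]
q=13: r=0, s=157, t=-170   [170*(157) + 157*(-170) = 0]
GCD = 1 with t = 13, so 157*(13) ≡ 1 (mod 170)
Inverse = 13 mod 170 = 13
Check: 157 * 13 = 2041 ≡ 1 (mod 170)

157^(-1) ≡ 13 (mod 170)


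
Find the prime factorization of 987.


987 / 3 = 329
329 / 7 = 47
47 / 47 = 1
987 = 3 × 7 × 47


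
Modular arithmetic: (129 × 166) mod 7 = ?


129 × 166 = 21414
21414 mod 7 = 1


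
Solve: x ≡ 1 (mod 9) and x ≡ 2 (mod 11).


M = 9*11 = 99
M1 = M/9 = 11, M2 = M/11 = 9
M1^(-1) mod 9 = 5, M2^(-1) mod 11 = 5
x = 1*11*5 + 2*9*5 = 145
145 mod 99 = 46
Check: 46 mod 9 = 1 ✓, 46 mod 11 = 2 ✓

x ≡ 46 (mod 99)


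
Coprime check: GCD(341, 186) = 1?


Euclidean algorithm:
341 = 1 * 186 + 155
186 = 1 * 155 + 31
155 = 5 * 31 + 0
GCD(341, 186) = 31

No, not coprime (GCD = 31)


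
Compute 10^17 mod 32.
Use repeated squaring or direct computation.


10^1 mod 32 = 10
10^2 mod 32 = 4
10^3 mod 32 = 8
10^4 mod 32 = 16
10^5 mod 32 = 0
10^6 mod 32 = 0
10^7 mod 32 = 0
10^8 mod 32 = 0
10^9 mod 32 = 0
10^10 mod 32 = 0
10^11 mod 32 = 0
10^12 mod 32 = 0
10^13 mod 32 = 0
10^14 mod 32 = 0
10^15 mod 32 = 0
10^16 mod 32 = 0
10^17 mod 32 = 0


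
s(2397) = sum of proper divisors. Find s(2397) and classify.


Proper divisors: 1, 3, 17, 47, 51, 141, 799
Sum = 1 + 3 + 17 + 47 + 51 + 141 + 799 = 1059
1059 < 2397 → deficient

s(2397) = 1059 (deficient)


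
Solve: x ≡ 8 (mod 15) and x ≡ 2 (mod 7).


M = 15*7 = 105
M1 = M/15 = 7, M2 = M/7 = 15
M1^(-1) mod 15 = 13, M2^(-1) mod 7 = 1
x = 8*7*13 + 2*15*1 = 758
758 mod 105 = 23
Check: 23 mod 15 = 8 ✓, 23 mod 7 = 2 ✓

x ≡ 23 (mod 105)


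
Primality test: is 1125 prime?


1125 / 3 = 375 (exact division)
1125 is NOT prime.

No, 1125 is not prime


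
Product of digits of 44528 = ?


4 × 4 × 5 × 2 × 8 = 1280


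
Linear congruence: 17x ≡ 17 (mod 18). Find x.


GCD(17, 18) = 1, unique solution
a^(-1) mod 18 = 17
x = 17 * 17 mod 18 = 1

x ≡ 1 (mod 18)


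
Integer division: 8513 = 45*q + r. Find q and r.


8513 = 45 * 189 + 8
Check: 8505 + 8 = 8513

q = 189, r = 8


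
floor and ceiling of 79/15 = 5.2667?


79/15 = 5.2667
floor = 5
ceil = 6

floor = 5, ceil = 6


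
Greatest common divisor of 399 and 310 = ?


399 = 1 * 310 + 89
310 = 3 * 89 + 43
89 = 2 * 43 + 3
43 = 14 * 3 + 1
3 = 3 * 1 + 0
GCD = 1


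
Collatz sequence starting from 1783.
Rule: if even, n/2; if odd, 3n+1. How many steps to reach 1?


1783 → 5350 → 2675 → 8026 → 4013 → 12040 → 6020 → 3010 → 1505 → 4516 → 2258 → 1129 → 3388 → 1694 → 847 → 2542 → 1271 → 3814 → 1907 → 5722 → 2861 → 8584 → 4292 → 2146 → 1073 → 3220 → 1610 → 805 → 2416 → 1208 → 604 → 302 → 151 → 454 → 227 → 682 → 341 → 1024 → 512 → 256 → 128 → 64 → 32 → 16 → 8 → 4 → 2 → 1
Total steps = 47

47 steps


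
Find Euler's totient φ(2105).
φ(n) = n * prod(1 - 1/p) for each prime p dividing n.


2105 = 5 × 421
Prime factors: 5, 421
φ(2105) = 2105 × (1-1/5) × (1-1/421)
= 2105 × 4/5 × 420/421 = 1680

φ(2105) = 1680


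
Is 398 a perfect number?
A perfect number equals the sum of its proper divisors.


Proper divisors of 398: 1, 2, 199
Sum = 1 + 2 + 199 = 202

No, 398 is not perfect (202 ≠ 398)


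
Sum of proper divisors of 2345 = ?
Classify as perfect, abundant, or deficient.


Proper divisors: 1, 5, 7, 35, 67, 335, 469
Sum = 1 + 5 + 7 + 35 + 67 + 335 + 469 = 919
919 < 2345 → deficient

s(2345) = 919 (deficient)


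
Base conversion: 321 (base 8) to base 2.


321 (base 8) = 209 (decimal)
209 (decimal) = 11010001 (base 2)


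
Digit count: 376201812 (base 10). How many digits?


376201812 has 9 digits in base 10
floor(log10(376201812)) + 1 = floor(8.5754) + 1 = 9

9 digits (base 10)


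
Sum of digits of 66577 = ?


6 + 6 + 5 + 7 + 7 = 31


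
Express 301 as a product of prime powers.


301 / 7 = 43
43 / 43 = 1
301 = 7 × 43


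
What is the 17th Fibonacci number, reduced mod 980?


F(k) mod 980 for k=1..17:
1, 1, 2, 3, 5, 8, 13, 21, 34, 55, 89, 144, 233, 377, 610, 7, 617
F(17) mod 980 = 617


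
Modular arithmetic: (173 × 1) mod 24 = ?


173 × 1 = 173
173 mod 24 = 5


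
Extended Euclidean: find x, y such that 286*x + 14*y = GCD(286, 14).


Tabular extended Euclidean (each row: r = 286*s + 14*t):
r=286, s=1, t=0
r=14, s=0, t=1
q=20: r=6, s=1, t=-20   [286*(1) + 14*(-20) = 6]
q=2: r=2, s=-2, t=41   [286*(-2) + 14*(41) = 2]
q=3: r=0, s=7, t=-143   [286*(7) + 14*(-143) = 0]
GCD = 2; from the row with r=2: x=-2, y=41
Check: 286*(-2) + 14*(41) = -572 + 574 = 2

GCD = 2, x = -2, y = 41


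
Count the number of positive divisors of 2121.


2121 = 3^1 × 7^1 × 101^1
d(2121) = (1+1) × (1+1) × (1+1) = 8

8 divisors


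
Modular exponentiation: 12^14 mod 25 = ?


12^1 mod 25 = 12
12^2 mod 25 = 19
12^3 mod 25 = 3
12^4 mod 25 = 11
12^5 mod 25 = 7
12^6 mod 25 = 9
12^7 mod 25 = 8
12^8 mod 25 = 21
12^9 mod 25 = 2
12^10 mod 25 = 24
12^11 mod 25 = 13
12^12 mod 25 = 6
12^13 mod 25 = 22
12^14 mod 25 = 14


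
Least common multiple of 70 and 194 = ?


GCD(70, 194) = 2
LCM = 70*194/2 = 13580/2 = 6790

LCM = 6790


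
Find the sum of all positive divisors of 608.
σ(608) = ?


Divisors of 608: 1, 2, 4, 8, 16, 19, 32, 38, 76, 152, 304, 608
Sum = 1 + 2 + 4 + 8 + 16 + 19 + 32 + 38 + 76 + 152 + 304 + 608 = 1260

σ(608) = 1260


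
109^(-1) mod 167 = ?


Use the extended Euclidean algorithm on (167, 109); each row r = 167*s + 109*t:
r=167, s=1, t=0
r=109, s=0, t=1
q=1: r=58, s=1, t=-1   [167*(1) + 109*(-1) = 58]
q=1: r=51, s=-1, t=2   [167*(-1) + 109*(2) = 51]
q=1: r=7, s=2, t=-3   [167*(2) + 109*(-3) = 7]
q=7: r=2, s=-15, t=23   [167*(-15) + 109*(23) = 2]
q=3: r=1, s=47, t=-72   [167*(47) + 109*(-72) = 1]
q=2: r=0, s=-109, t=167   [167*(-109) + 109*(167) = 0]
GCD = 1 with t = -72, so 109*(-72) ≡ 1 (mod 167)
Inverse = -72 mod 167 = 95
Check: 109 * 95 = 10355 ≡ 1 (mod 167)

109^(-1) ≡ 95 (mod 167)


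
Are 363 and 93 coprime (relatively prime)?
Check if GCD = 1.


Euclidean algorithm:
363 = 3 * 93 + 84
93 = 1 * 84 + 9
84 = 9 * 9 + 3
9 = 3 * 3 + 0
GCD(363, 93) = 3

No, not coprime (GCD = 3)


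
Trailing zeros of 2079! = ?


floor(2079/5) = 415
floor(2079/25) = 83
floor(2079/125) = 16
floor(2079/625) = 3
Total = 517

517 trailing zeros


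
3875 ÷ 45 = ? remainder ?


3875 = 45 * 86 + 5
Check: 3870 + 5 = 3875

q = 86, r = 5


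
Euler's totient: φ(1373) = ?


1373 = 1373
Prime factors: 1373
φ(1373) = 1373 × (1-1/1373)
= 1373 × 1372/1373 = 1372

φ(1373) = 1372


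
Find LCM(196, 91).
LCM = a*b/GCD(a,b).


GCD(196, 91) = 7
LCM = 196*91/7 = 17836/7 = 2548

LCM = 2548


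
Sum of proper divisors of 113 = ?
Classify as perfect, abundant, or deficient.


Proper divisors: 1
Sum = 1 = 1
1 < 113 → deficient

s(113) = 1 (deficient)


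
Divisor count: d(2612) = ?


2612 = 2^2 × 653^1
d(2612) = (2+1) × (1+1) = 6

6 divisors


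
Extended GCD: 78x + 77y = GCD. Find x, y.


Tabular extended Euclidean (each row: r = 78*s + 77*t):
r=78, s=1, t=0
r=77, s=0, t=1
q=1: r=1, s=1, t=-1   [78*(1) + 77*(-1) = 1]
q=77: r=0, s=-77, t=78   [78*(-77) + 77*(78) = 0]
GCD = 1; from the row with r=1: x=1, y=-1
Check: 78*(1) + 77*(-1) = 78 - 77 = 1

GCD = 1, x = 1, y = -1


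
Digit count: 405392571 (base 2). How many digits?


405392571 in base 2 = 11000001010011100110010111011
Number of digits = 29

29 digits (base 2)


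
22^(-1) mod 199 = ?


Use the extended Euclidean algorithm on (199, 22); each row r = 199*s + 22*t:
r=199, s=1, t=0
r=22, s=0, t=1
q=9: r=1, s=1, t=-9   [199*(1) + 22*(-9) = 1]
q=22: r=0, s=-22, t=199   [199*(-22) + 22*(199) = 0]
GCD = 1 with t = -9, so 22*(-9) ≡ 1 (mod 199)
Inverse = -9 mod 199 = 190
Check: 22 * 190 = 4180 ≡ 1 (mod 199)

22^(-1) ≡ 190 (mod 199)


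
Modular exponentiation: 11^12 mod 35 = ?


11^1 mod 35 = 11
11^2 mod 35 = 16
11^3 mod 35 = 1
11^4 mod 35 = 11
11^5 mod 35 = 16
11^6 mod 35 = 1
11^7 mod 35 = 11
11^8 mod 35 = 16
11^9 mod 35 = 1
11^10 mod 35 = 11
11^11 mod 35 = 16
11^12 mod 35 = 1


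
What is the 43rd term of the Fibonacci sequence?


Sequence: 1, 1, 2, 3, 5, 8, 13, 21, 34, 55, 89, 144, 233, 377, 610, 987, 1597, 2584, 4181, 6765, 10946, 17711, 28657, 46368, 75025, 121393, 196418, 317811, 514229, 832040, 1346269, 2178309, 3524578, 5702887, 9227465, 14930352, 24157817, 39088169, 63245986, 102334155, 165580141, 267914296, 433494437
F(43) = 433494437


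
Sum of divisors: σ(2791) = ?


Divisors of 2791: 1, 2791
Sum = 1 + 2791 = 2792

σ(2791) = 2792


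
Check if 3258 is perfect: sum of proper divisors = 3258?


Proper divisors of 3258: 1, 2, 3, 6, 9, 18, 181, 362, 543, 1086, 1629
Sum = 1 + 2 + 3 + 6 + 9 + 18 + 181 + 362 + 543 + 1086 + 1629 = 3840

No, 3258 is not perfect (3840 ≠ 3258)


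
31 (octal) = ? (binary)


31 (base 8) = 25 (decimal)
25 (decimal) = 11001 (base 2)


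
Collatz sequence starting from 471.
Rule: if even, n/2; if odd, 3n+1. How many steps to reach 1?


471 → 1414 → 707 → 2122 → 1061 → 3184 → 1592 → 796 → 398 → 199 → 598 → 299 → 898 → 449 → 1348 → 674 → 337 → 1012 → 506 → 253 → 760 → 380 → 190 → 95 → 286 → 143 → 430 → 215 → 646 → 323 → 970 → 485 → 1456 → 728 → 364 → 182 → 91 → 274 → 137 → 412 → 206 → 103 → 310 → 155 → 466 → 233 → 700 → 350 → 175 → 526 → 263 → 790 → 395 → 1186 → 593 → 1780 → 890 → 445 → 1336 → 668 → 334 → 167 → 502 → 251 → 754 → 377 → 1132 → 566 → 283 → 850 → 425 → 1276 → 638 → 319 → 958 → 479 → 1438 → 719 → 2158 → 1079 → 3238 → 1619 → 4858 → 2429 → 7288 → 3644 → 1822 → 911 → 2734 → 1367 → 4102 → 2051 → 6154 → 3077 → 9232 → 4616 → 2308 → 1154 → 577 → 1732 → 866 → 433 → 1300 → 650 → 325 → 976 → 488 → 244 → 122 → 61 → 184 → 92 → 46 → 23 → 70 → 35 → 106 → 53 → 160 → 80 → 40 → 20 → 10 → 5 → 16 → 8 → 4 → 2 → 1
Total steps = 128

128 steps


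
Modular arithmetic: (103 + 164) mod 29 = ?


103 + 164 = 267
267 mod 29 = 6


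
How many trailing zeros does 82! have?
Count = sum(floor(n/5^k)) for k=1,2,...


floor(82/5) = 16
floor(82/25) = 3
Total = 19

19 trailing zeros


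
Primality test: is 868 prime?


868 / 2 = 434 (exact division)
868 is NOT prime.

No, 868 is not prime


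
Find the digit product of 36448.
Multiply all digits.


3 × 6 × 4 × 4 × 8 = 2304


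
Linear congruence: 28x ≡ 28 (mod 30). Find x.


GCD(28, 30) = 2 divides 28
Divide: 14x ≡ 14 (mod 15)
x ≡ 1 (mod 15)


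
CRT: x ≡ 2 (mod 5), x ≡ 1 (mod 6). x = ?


M = 5*6 = 30
M1 = M/5 = 6, M2 = M/6 = 5
M1^(-1) mod 5 = 1, M2^(-1) mod 6 = 5
x = 2*6*1 + 1*5*5 = 37
37 mod 30 = 7
Check: 7 mod 5 = 2 ✓, 7 mod 6 = 1 ✓

x ≡ 7 (mod 30)


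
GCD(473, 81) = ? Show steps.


473 = 5 * 81 + 68
81 = 1 * 68 + 13
68 = 5 * 13 + 3
13 = 4 * 3 + 1
3 = 3 * 1 + 0
GCD = 1


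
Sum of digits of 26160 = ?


2 + 6 + 1 + 6 + 0 = 15


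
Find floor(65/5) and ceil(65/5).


65/5 = 13.0000
floor = 13
ceil = 13

floor = 13, ceil = 13


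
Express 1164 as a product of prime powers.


1164 / 2 = 582
582 / 2 = 291
291 / 3 = 97
97 / 97 = 1
1164 = 2^2 × 3 × 97


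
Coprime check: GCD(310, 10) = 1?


Euclidean algorithm:
310 = 31 * 10 + 0
GCD(310, 10) = 10

No, not coprime (GCD = 10)


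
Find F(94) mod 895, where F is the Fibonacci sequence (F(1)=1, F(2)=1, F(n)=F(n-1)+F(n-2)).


F(k) mod 895 for k=1..94:
1, 1, 2, 3, 5, 8, 13, 21, 34, 55, 89, 144, 233, 377, 610, 92, 702, 794, 601, 500, 206, 706, 17, 723, 740, 568, 413, 86, 499, 585, 189, 774, 68, 842, 15, 857, 872, 834, 811, 750, 666, 521, 292, 813, 210, 128, 338, 466, 804, 375, 284, 659, 48, 707, 755, 567, 427, 99, 526, 625, 256, 881, 242, 228, 470, 698, 273, 76, 349, 425, 774, 304, 183, 487, 670, 262, 37, 299, 336, 635, 76, 711, 787, 603, 495, 203, 698, 6, 704, 710, 519, 334, 853, 292
F(94) mod 895 = 292


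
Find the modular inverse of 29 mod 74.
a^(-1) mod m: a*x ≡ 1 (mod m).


Use the extended Euclidean algorithm on (74, 29); each row r = 74*s + 29*t:
r=74, s=1, t=0
r=29, s=0, t=1
q=2: r=16, s=1, t=-2   [74*(1) + 29*(-2) = 16]
q=1: r=13, s=-1, t=3   [74*(-1) + 29*(3) = 13]
q=1: r=3, s=2, t=-5   [74*(2) + 29*(-5) = 3]
q=4: r=1, s=-9, t=23   [74*(-9) + 29*(23) = 1]
q=3: r=0, s=29, t=-74   [74*(29) + 29*(-74) = 0]
GCD = 1 with t = 23, so 29*(23) ≡ 1 (mod 74)
Inverse = 23 mod 74 = 23
Check: 29 * 23 = 667 ≡ 1 (mod 74)

29^(-1) ≡ 23 (mod 74)


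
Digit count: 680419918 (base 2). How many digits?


680419918 in base 2 = 101000100011100110001001001110
Number of digits = 30

30 digits (base 2)


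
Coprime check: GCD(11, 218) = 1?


Euclidean algorithm:
218 = 19 * 11 + 9
11 = 1 * 9 + 2
9 = 4 * 2 + 1
2 = 2 * 1 + 0
GCD(11, 218) = 1

Yes, coprime (GCD = 1)


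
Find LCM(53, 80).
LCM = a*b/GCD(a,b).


GCD(53, 80) = 1
LCM = 53*80/1 = 4240/1 = 4240

LCM = 4240


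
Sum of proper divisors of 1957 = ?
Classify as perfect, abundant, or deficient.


Proper divisors: 1, 19, 103
Sum = 1 + 19 + 103 = 123
123 < 1957 → deficient

s(1957) = 123 (deficient)


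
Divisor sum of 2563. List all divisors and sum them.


Divisors of 2563: 1, 11, 233, 2563
Sum = 1 + 11 + 233 + 2563 = 2808

σ(2563) = 2808


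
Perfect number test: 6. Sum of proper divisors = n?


Proper divisors of 6: 1, 2, 3
Sum = 1 + 2 + 3 = 6

Yes, 6 is perfect (6 = 6)


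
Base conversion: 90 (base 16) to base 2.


90 (base 16) = 144 (decimal)
144 (decimal) = 10010000 (base 2)


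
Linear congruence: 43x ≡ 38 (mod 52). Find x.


GCD(43, 52) = 1, unique solution
a^(-1) mod 52 = 23
x = 23 * 38 mod 52 = 42

x ≡ 42 (mod 52)


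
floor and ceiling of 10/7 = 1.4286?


10/7 = 1.4286
floor = 1
ceil = 2

floor = 1, ceil = 2


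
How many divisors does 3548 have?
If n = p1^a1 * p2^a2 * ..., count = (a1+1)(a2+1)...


3548 = 2^2 × 887^1
d(3548) = (2+1) × (1+1) = 6

6 divisors


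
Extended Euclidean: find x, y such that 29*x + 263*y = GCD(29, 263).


Tabular extended Euclidean (each row: r = 29*s + 263*t):
r=29, s=1, t=0
r=263, s=0, t=1
q=0: r=29, s=1, t=0   [29*(1) + 263*(0) = 29]
q=9: r=2, s=-9, t=1   [29*(-9) + 263*(1) = 2]
q=14: r=1, s=127, t=-14   [29*(127) + 263*(-14) = 1]
q=2: r=0, s=-263, t=29   [29*(-263) + 263*(29) = 0]
GCD = 1; from the row with r=1: x=127, y=-14
Check: 29*(127) + 263*(-14) = 3683 - 3682 = 1

GCD = 1, x = 127, y = -14


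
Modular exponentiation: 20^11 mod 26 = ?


20^1 mod 26 = 20
20^2 mod 26 = 10
20^3 mod 26 = 18
20^4 mod 26 = 22
20^5 mod 26 = 24
20^6 mod 26 = 12
20^7 mod 26 = 6
20^8 mod 26 = 16
20^9 mod 26 = 8
20^10 mod 26 = 4
20^11 mod 26 = 2


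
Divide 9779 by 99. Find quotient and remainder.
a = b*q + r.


9779 = 99 * 98 + 77
Check: 9702 + 77 = 9779

q = 98, r = 77


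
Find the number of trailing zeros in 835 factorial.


floor(835/5) = 167
floor(835/25) = 33
floor(835/125) = 6
floor(835/625) = 1
Total = 207

207 trailing zeros


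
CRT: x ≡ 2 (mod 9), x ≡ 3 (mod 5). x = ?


M = 9*5 = 45
M1 = M/9 = 5, M2 = M/5 = 9
M1^(-1) mod 9 = 2, M2^(-1) mod 5 = 4
x = 2*5*2 + 3*9*4 = 128
128 mod 45 = 38
Check: 38 mod 9 = 2 ✓, 38 mod 5 = 3 ✓

x ≡ 38 (mod 45)


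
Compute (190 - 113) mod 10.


190 - 113 = 77
77 mod 10 = 7


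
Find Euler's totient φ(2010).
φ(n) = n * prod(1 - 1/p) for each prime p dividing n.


2010 = 2 × 3 × 5 × 67
Prime factors: 2, 3, 5, 67
φ(2010) = 2010 × (1-1/2) × (1-1/3) × (1-1/5) × (1-1/67)
= 2010 × 1/2 × 2/3 × 4/5 × 66/67 = 528

φ(2010) = 528


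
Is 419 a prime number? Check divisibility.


Check divisors up to sqrt(419) = 20.4695
No divisors found.
419 is prime.

Yes, 419 is prime


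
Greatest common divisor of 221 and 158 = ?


221 = 1 * 158 + 63
158 = 2 * 63 + 32
63 = 1 * 32 + 31
32 = 1 * 31 + 1
31 = 31 * 1 + 0
GCD = 1


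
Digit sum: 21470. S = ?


2 + 1 + 4 + 7 + 0 = 14


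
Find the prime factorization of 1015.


1015 / 5 = 203
203 / 7 = 29
29 / 29 = 1
1015 = 5 × 7 × 29


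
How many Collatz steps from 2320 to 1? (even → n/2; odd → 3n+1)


2320 → 1160 → 580 → 290 → 145 → 436 → 218 → 109 → 328 → 164 → 82 → 41 → 124 → 62 → 31 → 94 → 47 → 142 → 71 → 214 → 107 → 322 → 161 → 484 → 242 → 121 → 364 → 182 → 91 → 274 → 137 → 412 → 206 → 103 → 310 → 155 → 466 → 233 → 700 → 350 → 175 → 526 → 263 → 790 → 395 → 1186 → 593 → 1780 → 890 → 445 → 1336 → 668 → 334 → 167 → 502 → 251 → 754 → 377 → 1132 → 566 → 283 → 850 → 425 → 1276 → 638 → 319 → 958 → 479 → 1438 → 719 → 2158 → 1079 → 3238 → 1619 → 4858 → 2429 → 7288 → 3644 → 1822 → 911 → 2734 → 1367 → 4102 → 2051 → 6154 → 3077 → 9232 → 4616 → 2308 → 1154 → 577 → 1732 → 866 → 433 → 1300 → 650 → 325 → 976 → 488 → 244 → 122 → 61 → 184 → 92 → 46 → 23 → 70 → 35 → 106 → 53 → 160 → 80 → 40 → 20 → 10 → 5 → 16 → 8 → 4 → 2 → 1
Total steps = 120

120 steps


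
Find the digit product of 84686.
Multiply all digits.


8 × 4 × 6 × 8 × 6 = 9216


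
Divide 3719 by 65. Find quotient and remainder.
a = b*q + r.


3719 = 65 * 57 + 14
Check: 3705 + 14 = 3719

q = 57, r = 14


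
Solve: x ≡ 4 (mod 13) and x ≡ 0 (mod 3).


M = 13*3 = 39
M1 = M/13 = 3, M2 = M/3 = 13
M1^(-1) mod 13 = 9, M2^(-1) mod 3 = 1
x = 4*3*9 + 0*13*1 = 108
108 mod 39 = 30
Check: 30 mod 13 = 4 ✓, 30 mod 3 = 0 ✓

x ≡ 30 (mod 39)


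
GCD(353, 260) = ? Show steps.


353 = 1 * 260 + 93
260 = 2 * 93 + 74
93 = 1 * 74 + 19
74 = 3 * 19 + 17
19 = 1 * 17 + 2
17 = 8 * 2 + 1
2 = 2 * 1 + 0
GCD = 1


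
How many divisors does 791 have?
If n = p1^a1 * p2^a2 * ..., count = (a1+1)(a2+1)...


791 = 7^1 × 113^1
d(791) = (1+1) × (1+1) = 4

4 divisors


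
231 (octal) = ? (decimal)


231 (base 8) = 153 (decimal)
153 (decimal) = 153 (base 10)


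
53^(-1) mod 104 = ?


Use the extended Euclidean algorithm on (104, 53); each row r = 104*s + 53*t:
r=104, s=1, t=0
r=53, s=0, t=1
q=1: r=51, s=1, t=-1   [104*(1) + 53*(-1) = 51]
q=1: r=2, s=-1, t=2   [104*(-1) + 53*(2) = 2]
q=25: r=1, s=26, t=-51   [104*(26) + 53*(-51) = 1]
q=2: r=0, s=-53, t=104   [104*(-53) + 53*(104) = 0]
GCD = 1 with t = -51, so 53*(-51) ≡ 1 (mod 104)
Inverse = -51 mod 104 = 53
Check: 53 * 53 = 2809 ≡ 1 (mod 104)

53^(-1) ≡ 53 (mod 104)


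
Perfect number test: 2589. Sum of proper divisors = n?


Proper divisors of 2589: 1, 3, 863
Sum = 1 + 3 + 863 = 867

No, 2589 is not perfect (867 ≠ 2589)


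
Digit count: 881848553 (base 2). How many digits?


881848553 in base 2 = 110100100011111111000011101001
Number of digits = 30

30 digits (base 2)


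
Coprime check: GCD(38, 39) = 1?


Euclidean algorithm:
39 = 1 * 38 + 1
38 = 38 * 1 + 0
GCD(38, 39) = 1

Yes, coprime (GCD = 1)


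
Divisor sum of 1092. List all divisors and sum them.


Divisors of 1092: 1, 2, 3, 4, 6, 7, 12, 13, 14, 21, 26, 28, 39, 42, 52, 78, 84, 91, 156, 182, 273, 364, 546, 1092
Sum = 1 + 2 + 3 + 4 + 6 + 7 + 12 + 13 + 14 + 21 + 26 + 28 + 39 + 42 + 52 + 78 + 84 + 91 + 156 + 182 + 273 + 364 + 546 + 1092 = 3136

σ(1092) = 3136


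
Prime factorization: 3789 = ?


3789 / 3 = 1263
1263 / 3 = 421
421 / 421 = 1
3789 = 3^2 × 421


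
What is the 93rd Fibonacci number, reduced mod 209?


F(k) mod 209 for k=1..93:
1, 1, 2, 3, 5, 8, 13, 21, 34, 55, 89, 144, 24, 168, 192, 151, 134, 76, 1, 77, 78, 155, 24, 179, 203, 173, 167, 131, 89, 11, 100, 111, 2, 113, 115, 19, 134, 153, 78, 22, 100, 122, 13, 135, 148, 74, 13, 87, 100, 187, 78, 56, 134, 190, 115, 96, 2, 98, 100, 198, 89, 78, 167, 36, 203, 30, 24, 54, 78, 132, 1, 133, 134, 58, 192, 41, 24, 65, 89, 154, 34, 188, 13, 201, 5, 206, 2, 208, 1, 0, 1, 1, 2
F(93) mod 209 = 2


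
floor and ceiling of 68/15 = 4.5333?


68/15 = 4.5333
floor = 4
ceil = 5

floor = 4, ceil = 5


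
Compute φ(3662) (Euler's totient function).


3662 = 2 × 1831
Prime factors: 2, 1831
φ(3662) = 3662 × (1-1/2) × (1-1/1831)
= 3662 × 1/2 × 1830/1831 = 1830

φ(3662) = 1830


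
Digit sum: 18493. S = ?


1 + 8 + 4 + 9 + 3 = 25


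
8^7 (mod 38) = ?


8^1 mod 38 = 8
8^2 mod 38 = 26
8^3 mod 38 = 18
8^4 mod 38 = 30
8^5 mod 38 = 12
8^6 mod 38 = 20
8^7 mod 38 = 8


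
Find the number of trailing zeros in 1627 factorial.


floor(1627/5) = 325
floor(1627/25) = 65
floor(1627/125) = 13
floor(1627/625) = 2
Total = 405

405 trailing zeros


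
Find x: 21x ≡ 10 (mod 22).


GCD(21, 22) = 1, unique solution
a^(-1) mod 22 = 21
x = 21 * 10 mod 22 = 12

x ≡ 12 (mod 22)


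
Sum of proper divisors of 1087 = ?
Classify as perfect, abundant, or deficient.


Proper divisors: 1
Sum = 1 = 1
1 < 1087 → deficient

s(1087) = 1 (deficient)


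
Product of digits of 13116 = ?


1 × 3 × 1 × 1 × 6 = 18


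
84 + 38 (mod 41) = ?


84 + 38 = 122
122 mod 41 = 40


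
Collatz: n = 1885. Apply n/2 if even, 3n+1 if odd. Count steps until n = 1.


1885 → 5656 → 2828 → 1414 → 707 → 2122 → 1061 → 3184 → 1592 → 796 → 398 → 199 → 598 → 299 → 898 → 449 → 1348 → 674 → 337 → 1012 → 506 → 253 → 760 → 380 → 190 → 95 → 286 → 143 → 430 → 215 → 646 → 323 → 970 → 485 → 1456 → 728 → 364 → 182 → 91 → 274 → 137 → 412 → 206 → 103 → 310 → 155 → 466 → 233 → 700 → 350 → 175 → 526 → 263 → 790 → 395 → 1186 → 593 → 1780 → 890 → 445 → 1336 → 668 → 334 → 167 → 502 → 251 → 754 → 377 → 1132 → 566 → 283 → 850 → 425 → 1276 → 638 → 319 → 958 → 479 → 1438 → 719 → 2158 → 1079 → 3238 → 1619 → 4858 → 2429 → 7288 → 3644 → 1822 → 911 → 2734 → 1367 → 4102 → 2051 → 6154 → 3077 → 9232 → 4616 → 2308 → 1154 → 577 → 1732 → 866 → 433 → 1300 → 650 → 325 → 976 → 488 → 244 → 122 → 61 → 184 → 92 → 46 → 23 → 70 → 35 → 106 → 53 → 160 → 80 → 40 → 20 → 10 → 5 → 16 → 8 → 4 → 2 → 1
Total steps = 130

130 steps


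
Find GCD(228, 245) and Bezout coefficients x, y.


Tabular extended Euclidean (each row: r = 228*s + 245*t):
r=228, s=1, t=0
r=245, s=0, t=1
q=0: r=228, s=1, t=0   [228*(1) + 245*(0) = 228]
q=1: r=17, s=-1, t=1   [228*(-1) + 245*(1) = 17]
q=13: r=7, s=14, t=-13   [228*(14) + 245*(-13) = 7]
q=2: r=3, s=-29, t=27   [228*(-29) + 245*(27) = 3]
q=2: r=1, s=72, t=-67   [228*(72) + 245*(-67) = 1]
q=3: r=0, s=-245, t=228   [228*(-245) + 245*(228) = 0]
GCD = 1; from the row with r=1: x=72, y=-67
Check: 228*(72) + 245*(-67) = 16416 - 16415 = 1

GCD = 1, x = 72, y = -67


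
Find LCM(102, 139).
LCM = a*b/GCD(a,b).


GCD(102, 139) = 1
LCM = 102*139/1 = 14178/1 = 14178

LCM = 14178


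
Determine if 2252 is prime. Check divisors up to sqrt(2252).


2252 / 2 = 1126 (exact division)
2252 is NOT prime.

No, 2252 is not prime


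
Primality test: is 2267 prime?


Check divisors up to sqrt(2267) = 47.6130
No divisors found.
2267 is prime.

Yes, 2267 is prime


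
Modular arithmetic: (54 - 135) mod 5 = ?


54 - 135 = -81
-81 mod 5 = 4


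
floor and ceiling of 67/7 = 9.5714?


67/7 = 9.5714
floor = 9
ceil = 10

floor = 9, ceil = 10


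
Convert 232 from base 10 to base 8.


232 (base 10) = 232 (decimal)
232 (decimal) = 350 (base 8)


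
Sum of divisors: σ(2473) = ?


Divisors of 2473: 1, 2473
Sum = 1 + 2473 = 2474

σ(2473) = 2474


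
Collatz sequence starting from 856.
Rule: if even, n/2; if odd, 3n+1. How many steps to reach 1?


856 → 428 → 214 → 107 → 322 → 161 → 484 → 242 → 121 → 364 → 182 → 91 → 274 → 137 → 412 → 206 → 103 → 310 → 155 → 466 → 233 → 700 → 350 → 175 → 526 → 263 → 790 → 395 → 1186 → 593 → 1780 → 890 → 445 → 1336 → 668 → 334 → 167 → 502 → 251 → 754 → 377 → 1132 → 566 → 283 → 850 → 425 → 1276 → 638 → 319 → 958 → 479 → 1438 → 719 → 2158 → 1079 → 3238 → 1619 → 4858 → 2429 → 7288 → 3644 → 1822 → 911 → 2734 → 1367 → 4102 → 2051 → 6154 → 3077 → 9232 → 4616 → 2308 → 1154 → 577 → 1732 → 866 → 433 → 1300 → 650 → 325 → 976 → 488 → 244 → 122 → 61 → 184 → 92 → 46 → 23 → 70 → 35 → 106 → 53 → 160 → 80 → 40 → 20 → 10 → 5 → 16 → 8 → 4 → 2 → 1
Total steps = 103

103 steps


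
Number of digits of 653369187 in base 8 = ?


653369187 in base 8 = 4674317543
Number of digits = 10

10 digits (base 8)


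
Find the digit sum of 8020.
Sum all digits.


8 + 0 + 2 + 0 = 10


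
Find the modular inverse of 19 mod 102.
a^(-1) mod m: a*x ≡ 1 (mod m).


Use the extended Euclidean algorithm on (102, 19); each row r = 102*s + 19*t:
r=102, s=1, t=0
r=19, s=0, t=1
q=5: r=7, s=1, t=-5   [102*(1) + 19*(-5) = 7]
q=2: r=5, s=-2, t=11   [102*(-2) + 19*(11) = 5]
q=1: r=2, s=3, t=-16   [102*(3) + 19*(-16) = 2]
q=2: r=1, s=-8, t=43   [102*(-8) + 19*(43) = 1]
q=2: r=0, s=19, t=-102   [102*(19) + 19*(-102) = 0]
GCD = 1 with t = 43, so 19*(43) ≡ 1 (mod 102)
Inverse = 43 mod 102 = 43
Check: 19 * 43 = 817 ≡ 1 (mod 102)

19^(-1) ≡ 43 (mod 102)


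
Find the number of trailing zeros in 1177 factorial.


floor(1177/5) = 235
floor(1177/25) = 47
floor(1177/125) = 9
floor(1177/625) = 1
Total = 292

292 trailing zeros


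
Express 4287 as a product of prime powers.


4287 / 3 = 1429
1429 / 1429 = 1
4287 = 3 × 1429


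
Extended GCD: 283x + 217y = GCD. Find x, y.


Tabular extended Euclidean (each row: r = 283*s + 217*t):
r=283, s=1, t=0
r=217, s=0, t=1
q=1: r=66, s=1, t=-1   [283*(1) + 217*(-1) = 66]
q=3: r=19, s=-3, t=4   [283*(-3) + 217*(4) = 19]
q=3: r=9, s=10, t=-13   [283*(10) + 217*(-13) = 9]
q=2: r=1, s=-23, t=30   [283*(-23) + 217*(30) = 1]
q=9: r=0, s=217, t=-283   [283*(217) + 217*(-283) = 0]
GCD = 1; from the row with r=1: x=-23, y=30
Check: 283*(-23) + 217*(30) = -6509 + 6510 = 1

GCD = 1, x = -23, y = 30


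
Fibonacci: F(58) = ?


Sequence: 1, 1, 2, 3, 5, 8, 13, 21, 34, 55, 89, 144, 233, 377, 610, 987, 1597, 2584, 4181, 6765, 10946, 17711, 28657, 46368, 75025, 121393, 196418, 317811, 514229, 832040, 1346269, 2178309, 3524578, 5702887, 9227465, 14930352, 24157817, 39088169, 63245986, 102334155, 165580141, 267914296, 433494437, 701408733, 1134903170, 1836311903, 2971215073, 4807526976, 7778742049, 12586269025, 20365011074, 32951280099, 53316291173, 86267571272, 139583862445, 225851433717, 365435296162, 591286729879
F(58) = 591286729879


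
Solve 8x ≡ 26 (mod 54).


GCD(8, 54) = 2 divides 26
Divide: 4x ≡ 13 (mod 27)
x ≡ 10 (mod 27)


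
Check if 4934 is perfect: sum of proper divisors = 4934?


Proper divisors of 4934: 1, 2, 2467
Sum = 1 + 2 + 2467 = 2470

No, 4934 is not perfect (2470 ≠ 4934)


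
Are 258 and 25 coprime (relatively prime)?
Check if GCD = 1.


Euclidean algorithm:
258 = 10 * 25 + 8
25 = 3 * 8 + 1
8 = 8 * 1 + 0
GCD(258, 25) = 1

Yes, coprime (GCD = 1)


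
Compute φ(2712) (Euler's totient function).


2712 = 2^3 × 3 × 113
Prime factors: 2, 3, 113
φ(2712) = 2712 × (1-1/2) × (1-1/3) × (1-1/113)
= 2712 × 1/2 × 2/3 × 112/113 = 896

φ(2712) = 896


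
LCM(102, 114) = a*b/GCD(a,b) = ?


GCD(102, 114) = 6
LCM = 102*114/6 = 11628/6 = 1938

LCM = 1938


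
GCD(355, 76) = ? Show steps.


355 = 4 * 76 + 51
76 = 1 * 51 + 25
51 = 2 * 25 + 1
25 = 25 * 1 + 0
GCD = 1


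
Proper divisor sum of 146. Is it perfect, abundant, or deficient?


Proper divisors: 1, 2, 73
Sum = 1 + 2 + 73 = 76
76 < 146 → deficient

s(146) = 76 (deficient)


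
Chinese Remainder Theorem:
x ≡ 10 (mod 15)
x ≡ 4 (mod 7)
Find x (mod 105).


M = 15*7 = 105
M1 = M/15 = 7, M2 = M/7 = 15
M1^(-1) mod 15 = 13, M2^(-1) mod 7 = 1
x = 10*7*13 + 4*15*1 = 970
970 mod 105 = 25
Check: 25 mod 15 = 10 ✓, 25 mod 7 = 4 ✓

x ≡ 25 (mod 105)


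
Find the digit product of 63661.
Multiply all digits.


6 × 3 × 6 × 6 × 1 = 648


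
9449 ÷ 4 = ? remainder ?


9449 = 4 * 2362 + 1
Check: 9448 + 1 = 9449

q = 2362, r = 1


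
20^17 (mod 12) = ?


20^1 mod 12 = 8
20^2 mod 12 = 4
20^3 mod 12 = 8
20^4 mod 12 = 4
20^5 mod 12 = 8
20^6 mod 12 = 4
20^7 mod 12 = 8
20^8 mod 12 = 4
20^9 mod 12 = 8
20^10 mod 12 = 4
20^11 mod 12 = 8
20^12 mod 12 = 4
20^13 mod 12 = 8
20^14 mod 12 = 4
20^15 mod 12 = 8
20^16 mod 12 = 4
20^17 mod 12 = 8


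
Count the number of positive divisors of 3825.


3825 = 3^2 × 5^2 × 17^1
d(3825) = (2+1) × (2+1) × (1+1) = 18

18 divisors


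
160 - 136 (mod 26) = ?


160 - 136 = 24
24 mod 26 = 24


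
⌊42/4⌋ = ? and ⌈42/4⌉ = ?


42/4 = 10.5000
floor = 10
ceil = 11

floor = 10, ceil = 11


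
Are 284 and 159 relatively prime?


Euclidean algorithm:
284 = 1 * 159 + 125
159 = 1 * 125 + 34
125 = 3 * 34 + 23
34 = 1 * 23 + 11
23 = 2 * 11 + 1
11 = 11 * 1 + 0
GCD(284, 159) = 1

Yes, coprime (GCD = 1)


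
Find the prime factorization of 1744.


1744 / 2 = 872
872 / 2 = 436
436 / 2 = 218
218 / 2 = 109
109 / 109 = 1
1744 = 2^4 × 109


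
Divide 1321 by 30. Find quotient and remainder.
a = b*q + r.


1321 = 30 * 44 + 1
Check: 1320 + 1 = 1321

q = 44, r = 1


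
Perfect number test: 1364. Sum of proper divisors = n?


Proper divisors of 1364: 1, 2, 4, 11, 22, 31, 44, 62, 124, 341, 682
Sum = 1 + 2 + 4 + 11 + 22 + 31 + 44 + 62 + 124 + 341 + 682 = 1324

No, 1364 is not perfect (1324 ≠ 1364)


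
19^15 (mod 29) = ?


19^1 mod 29 = 19
19^2 mod 29 = 13
19^3 mod 29 = 15
19^4 mod 29 = 24
19^5 mod 29 = 21
19^6 mod 29 = 22
19^7 mod 29 = 12
19^8 mod 29 = 25
19^9 mod 29 = 11
19^10 mod 29 = 6
19^11 mod 29 = 27
19^12 mod 29 = 20
19^13 mod 29 = 3
19^14 mod 29 = 28
19^15 mod 29 = 10


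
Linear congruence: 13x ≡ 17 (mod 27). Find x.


GCD(13, 27) = 1, unique solution
a^(-1) mod 27 = 25
x = 25 * 17 mod 27 = 20

x ≡ 20 (mod 27)


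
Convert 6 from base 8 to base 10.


6 (base 8) = 6 (decimal)
6 (decimal) = 6 (base 10)


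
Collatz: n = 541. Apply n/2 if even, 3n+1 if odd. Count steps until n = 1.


541 → 1624 → 812 → 406 → 203 → 610 → 305 → 916 → 458 → 229 → 688 → 344 → 172 → 86 → 43 → 130 → 65 → 196 → 98 → 49 → 148 → 74 → 37 → 112 → 56 → 28 → 14 → 7 → 22 → 11 → 34 → 17 → 52 → 26 → 13 → 40 → 20 → 10 → 5 → 16 → 8 → 4 → 2 → 1
Total steps = 43

43 steps


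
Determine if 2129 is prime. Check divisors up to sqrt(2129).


Check divisors up to sqrt(2129) = 46.1411
No divisors found.
2129 is prime.

Yes, 2129 is prime


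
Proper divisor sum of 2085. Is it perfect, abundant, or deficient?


Proper divisors: 1, 3, 5, 15, 139, 417, 695
Sum = 1 + 3 + 5 + 15 + 139 + 417 + 695 = 1275
1275 < 2085 → deficient

s(2085) = 1275 (deficient)


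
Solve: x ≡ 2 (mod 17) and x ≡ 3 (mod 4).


M = 17*4 = 68
M1 = M/17 = 4, M2 = M/4 = 17
M1^(-1) mod 17 = 13, M2^(-1) mod 4 = 1
x = 2*4*13 + 3*17*1 = 155
155 mod 68 = 19
Check: 19 mod 17 = 2 ✓, 19 mod 4 = 3 ✓

x ≡ 19 (mod 68)


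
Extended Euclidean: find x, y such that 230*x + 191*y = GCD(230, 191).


Tabular extended Euclidean (each row: r = 230*s + 191*t):
r=230, s=1, t=0
r=191, s=0, t=1
q=1: r=39, s=1, t=-1   [230*(1) + 191*(-1) = 39]
q=4: r=35, s=-4, t=5   [230*(-4) + 191*(5) = 35]
q=1: r=4, s=5, t=-6   [230*(5) + 191*(-6) = 4]
q=8: r=3, s=-44, t=53   [230*(-44) + 191*(53) = 3]
q=1: r=1, s=49, t=-59   [230*(49) + 191*(-59) = 1]
q=3: r=0, s=-191, t=230   [230*(-191) + 191*(230) = 0]
GCD = 1; from the row with r=1: x=49, y=-59
Check: 230*(49) + 191*(-59) = 11270 - 11269 = 1

GCD = 1, x = 49, y = -59


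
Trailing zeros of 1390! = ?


floor(1390/5) = 278
floor(1390/25) = 55
floor(1390/125) = 11
floor(1390/625) = 2
Total = 346

346 trailing zeros


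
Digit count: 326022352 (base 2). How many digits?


326022352 in base 2 = 10011011011101011010011010000
Number of digits = 29

29 digits (base 2)


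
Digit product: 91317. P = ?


9 × 1 × 3 × 1 × 7 = 189


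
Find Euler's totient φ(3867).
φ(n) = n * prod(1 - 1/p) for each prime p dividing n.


3867 = 3 × 1289
Prime factors: 3, 1289
φ(3867) = 3867 × (1-1/3) × (1-1/1289)
= 3867 × 2/3 × 1288/1289 = 2576

φ(3867) = 2576


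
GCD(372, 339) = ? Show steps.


372 = 1 * 339 + 33
339 = 10 * 33 + 9
33 = 3 * 9 + 6
9 = 1 * 6 + 3
6 = 2 * 3 + 0
GCD = 3


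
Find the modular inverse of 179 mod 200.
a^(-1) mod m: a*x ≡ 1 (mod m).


Use the extended Euclidean algorithm on (200, 179); each row r = 200*s + 179*t:
r=200, s=1, t=0
r=179, s=0, t=1
q=1: r=21, s=1, t=-1   [200*(1) + 179*(-1) = 21]
q=8: r=11, s=-8, t=9   [200*(-8) + 179*(9) = 11]
q=1: r=10, s=9, t=-10   [200*(9) + 179*(-10) = 10]
q=1: r=1, s=-17, t=19   [200*(-17) + 179*(19) = 1]
q=10: r=0, s=179, t=-200   [200*(179) + 179*(-200) = 0]
GCD = 1 with t = 19, so 179*(19) ≡ 1 (mod 200)
Inverse = 19 mod 200 = 19
Check: 179 * 19 = 3401 ≡ 1 (mod 200)

179^(-1) ≡ 19 (mod 200)


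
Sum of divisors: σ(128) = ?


Divisors of 128: 1, 2, 4, 8, 16, 32, 64, 128
Sum = 1 + 2 + 4 + 8 + 16 + 32 + 64 + 128 = 255

σ(128) = 255


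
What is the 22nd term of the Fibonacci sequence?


Sequence: 1, 1, 2, 3, 5, 8, 13, 21, 34, 55, 89, 144, 233, 377, 610, 987, 1597, 2584, 4181, 6765, 10946, 17711
F(22) = 17711


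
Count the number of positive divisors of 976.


976 = 2^4 × 61^1
d(976) = (4+1) × (1+1) = 10

10 divisors


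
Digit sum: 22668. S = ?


2 + 2 + 6 + 6 + 8 = 24


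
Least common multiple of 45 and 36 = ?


GCD(45, 36) = 9
LCM = 45*36/9 = 1620/9 = 180

LCM = 180


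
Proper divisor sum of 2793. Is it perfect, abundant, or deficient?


Proper divisors: 1, 3, 7, 19, 21, 49, 57, 133, 147, 399, 931
Sum = 1 + 3 + 7 + 19 + 21 + 49 + 57 + 133 + 147 + 399 + 931 = 1767
1767 < 2793 → deficient

s(2793) = 1767 (deficient)


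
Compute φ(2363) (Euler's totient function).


2363 = 17 × 139
Prime factors: 17, 139
φ(2363) = 2363 × (1-1/17) × (1-1/139)
= 2363 × 16/17 × 138/139 = 2208

φ(2363) = 2208


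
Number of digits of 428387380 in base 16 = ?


428387380 in base 16 = 1988AC34
Number of digits = 8

8 digits (base 16)


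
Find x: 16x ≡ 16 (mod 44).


GCD(16, 44) = 4 divides 16
Divide: 4x ≡ 4 (mod 11)
x ≡ 1 (mod 11)


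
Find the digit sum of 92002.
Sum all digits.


9 + 2 + 0 + 0 + 2 = 13


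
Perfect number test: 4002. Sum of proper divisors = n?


Proper divisors of 4002: 1, 2, 3, 6, 23, 29, 46, 58, 69, 87, 138, 174, 667, 1334, 2001
Sum = 1 + 2 + 3 + 6 + 23 + 29 + 46 + 58 + 69 + 87 + 138 + 174 + 667 + 1334 + 2001 = 4638

No, 4002 is not perfect (4638 ≠ 4002)
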